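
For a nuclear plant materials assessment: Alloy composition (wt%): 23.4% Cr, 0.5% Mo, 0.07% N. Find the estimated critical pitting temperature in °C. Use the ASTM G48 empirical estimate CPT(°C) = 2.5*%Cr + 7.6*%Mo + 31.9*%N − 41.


Apply the ASTM G48 empirical CPT estimate: CPT(°C) = 2.5*%Cr + 7.6*%Mo + 31.9*%N − 41
2.5*23.4 = 58.5; 7.6*0.5 = 3.8; 31.9*0.07 = 2.233
CPT = 58.5 + 3.8 + 2.233 − 41 = 23.533 °C
Rounded to 0.1 °C: CPT ≈ 23.5 °C

23.5 °C


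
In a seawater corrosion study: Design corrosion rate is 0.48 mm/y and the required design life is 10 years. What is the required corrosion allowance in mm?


Corrosion allowance = CR × design life
CA = 0.48 * 10 = 4.8 mm

4.8 mm


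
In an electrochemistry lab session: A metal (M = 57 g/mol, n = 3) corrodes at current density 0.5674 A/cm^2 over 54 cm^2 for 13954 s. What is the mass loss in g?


Apply Faraday's law: m = i*A*t*M / (n*F)
Total charge passed Q = i*A*t = 0.5674*54*13954 = 427544.9784 C
m = Q*M/(n*F) = 427544.9784*57/(3*96485) = 84.1929 g

84.1929 g


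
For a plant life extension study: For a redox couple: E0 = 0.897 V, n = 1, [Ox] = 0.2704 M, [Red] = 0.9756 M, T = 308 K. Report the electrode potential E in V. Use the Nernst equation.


Apply the Nernst equation: E = E0 + (RT/nF)*ln([Ox]/[Red])
Step 1: RT/nF = 8.314*308/(1*96485) = 0.02654 V
Step 2: [Ox]/[Red] = 0.2704/0.9756 = 0.277163
Step 3: ln(0.277163) = -1.283149
Step 4: correction = 0.02654 * -1.283149 = -0.034 V
E = 0.897 + -0.034 = 0.863 V

0.863 V


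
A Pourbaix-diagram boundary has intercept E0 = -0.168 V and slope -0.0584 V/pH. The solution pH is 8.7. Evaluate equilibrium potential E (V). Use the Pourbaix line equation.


Apply the Pourbaix line equation: E = E0 + slope*pH
E = -0.168 + (-0.0584)*8.7 = -0.168 + (-0.50808) = -0.67608 V
Rounded to 3 decimal places: E = -0.676 V

-0.676 V


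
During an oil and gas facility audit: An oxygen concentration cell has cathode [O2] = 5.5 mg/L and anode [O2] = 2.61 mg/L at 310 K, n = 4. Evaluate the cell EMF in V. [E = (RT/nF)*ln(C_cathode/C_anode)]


Apply the Nernst concentration-cell relation: E = (RT/nF)*ln(C_cathode/C_anode)
RT/nF = 8.314*310/(4*96485) = 0.00667808 V
ln(5.5/2.61) = 0.7454
E = 0.00667808 * 0.7454 = 0.00498 V

0.00498 V


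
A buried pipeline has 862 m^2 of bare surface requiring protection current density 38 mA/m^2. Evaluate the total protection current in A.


I = area * current density, then convert mA → A (÷1000)
I = 862 * 38 / 1000 = 32.76 A

32.76 A


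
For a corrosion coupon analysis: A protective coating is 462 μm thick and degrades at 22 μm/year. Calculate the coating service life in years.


Service life = thickness / degradation rate
Life = 462 / 22 = 21.0 years

21.0 years


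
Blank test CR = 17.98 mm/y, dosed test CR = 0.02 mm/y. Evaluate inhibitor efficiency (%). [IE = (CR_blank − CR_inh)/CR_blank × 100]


Apply the inhibitor-efficiency definition: IE = (CR_blank − CR_inh)/CR_blank × 100
IE = (17.98 − 0.02) / 17.98 × 100
IE = 17.96 / 17.98 × 100 = 99.9 %

99.9 %


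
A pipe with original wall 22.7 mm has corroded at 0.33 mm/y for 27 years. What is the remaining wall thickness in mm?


Remaining wall = original − CR × time
t = 22.7 − 0.33*27 = 22.7 − 8.91 = 13.79 mm

13.79 mm


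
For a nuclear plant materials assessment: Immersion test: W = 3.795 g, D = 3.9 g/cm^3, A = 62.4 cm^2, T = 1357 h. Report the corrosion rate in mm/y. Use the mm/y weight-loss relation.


Apply the mm/y weight-loss relation: CR = 87600 * W / (D * A * T)
Numerator: 87600 * 3.795 = 332442.0
Denominator: 3.9 * 62.4 * 1357 = 330239.52
CR = 332442.0 / 330239.52 = 1.006669 mm/y

1.006669 mm/y


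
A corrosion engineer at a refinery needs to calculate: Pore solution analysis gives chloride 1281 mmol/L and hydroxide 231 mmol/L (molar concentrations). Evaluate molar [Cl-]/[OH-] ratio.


Threshold parameter = [Cl-] / [OH-] (molar basis; both in mmol/L, so units cancel)
Ratio = 1281 / 231 = 5.55

5.55


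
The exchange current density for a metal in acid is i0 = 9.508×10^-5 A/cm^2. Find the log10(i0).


i0 = 9.508×10^-5 A/cm^2
log10(i0) = -4.022

-4.022


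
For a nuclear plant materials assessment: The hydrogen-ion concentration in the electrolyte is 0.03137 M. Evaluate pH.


pH = −log10[H+]
pH = −log10(0.03137) = 1.5

1.5


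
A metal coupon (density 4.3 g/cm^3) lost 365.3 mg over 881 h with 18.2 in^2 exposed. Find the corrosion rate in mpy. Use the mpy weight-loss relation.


Apply the mpy weight-loss relation: CR = 534 * W / (D * A * T)
Numerator: 534 * 365.3 = 195070.2
Denominator: 4.3 * 18.2 * 881 = 68947.06
CR = 195070.2 / 68947.06 = 2.82928 mpy

2.82928 mpy


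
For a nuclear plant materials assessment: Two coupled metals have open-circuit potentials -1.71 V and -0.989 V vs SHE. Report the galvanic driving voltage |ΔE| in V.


Driving voltage is the absolute potential difference.
|ΔE| = |-1.71 − (-0.989)| = 0.721 V

0.721 V


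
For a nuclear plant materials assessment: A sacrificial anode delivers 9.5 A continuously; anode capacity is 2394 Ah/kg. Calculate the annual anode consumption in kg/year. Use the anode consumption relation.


Annual consumption = current * hours per year / capacity
Rate = 9.5 * 8760 / 2394 = 34.8 kg/year

34.8 kg/year


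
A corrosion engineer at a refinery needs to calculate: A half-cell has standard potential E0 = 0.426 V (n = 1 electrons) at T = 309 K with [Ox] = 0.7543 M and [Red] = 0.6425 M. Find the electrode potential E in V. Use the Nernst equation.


Apply the Nernst equation: E = E0 + (RT/nF)*ln([Ox]/[Red])
Step 1: RT/nF = 8.314*309/(1*96485) = 0.02662617 V
Step 2: [Ox]/[Red] = 0.7543/0.6425 = 1.174008
Step 3: ln(1.174008) = 0.160424
Step 4: correction = 0.02662617 * 0.160424 = 0.0043 V
E = 0.426 + 0.0043 = 0.4303 V

0.4303 V


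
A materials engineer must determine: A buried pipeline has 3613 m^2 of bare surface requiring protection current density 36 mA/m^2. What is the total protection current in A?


I = area * current density, then convert mA → A (÷1000)
I = 3613 * 36 / 1000 = 130.07 A

130.07 A


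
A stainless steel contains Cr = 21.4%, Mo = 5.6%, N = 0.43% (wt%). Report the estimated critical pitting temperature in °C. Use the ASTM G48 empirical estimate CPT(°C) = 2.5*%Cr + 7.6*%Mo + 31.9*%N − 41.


Apply the ASTM G48 empirical CPT estimate: CPT(°C) = 2.5*%Cr + 7.6*%Mo + 31.9*%N − 41
2.5*21.4 = 53.5; 7.6*5.6 = 42.56; 31.9*0.43 = 13.717
CPT = 53.5 + 42.56 + 13.717 − 41 = 68.777 °C
Rounded to 0.1 °C: CPT ≈ 68.8 °C

68.8 °C


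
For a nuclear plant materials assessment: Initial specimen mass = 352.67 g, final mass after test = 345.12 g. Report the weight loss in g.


Weight loss = initial − final
WL = 352.67 − 345.12 = 7.55 g

7.55 g


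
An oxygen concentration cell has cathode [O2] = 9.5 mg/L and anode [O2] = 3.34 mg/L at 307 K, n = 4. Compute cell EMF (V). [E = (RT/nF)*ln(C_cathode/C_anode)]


Apply the Nernst concentration-cell relation: E = (RT/nF)*ln(C_cathode/C_anode)
RT/nF = 8.314*307/(4*96485) = 0.00661346 V
ln(9.5/3.34) = 1.04532
E = 0.00661346 * 1.04532 = 0.00691 V

0.00691 V


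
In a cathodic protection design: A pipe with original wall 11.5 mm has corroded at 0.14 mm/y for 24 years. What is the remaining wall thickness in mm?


Remaining wall = original − CR × time
t = 11.5 − 0.14*24 = 11.5 − 3.36 = 8.14 mm

8.14 mm


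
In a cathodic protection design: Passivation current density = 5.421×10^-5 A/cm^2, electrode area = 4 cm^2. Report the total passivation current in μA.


I = i_pass * A, then convert A → μA (×10^6)
I = 5.421×10^-5 * 4 * 10^6 = 216.84 μA

216.84 μA


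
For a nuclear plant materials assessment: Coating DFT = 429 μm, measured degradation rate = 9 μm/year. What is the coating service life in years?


Service life = thickness / degradation rate
Life = 429 / 9 = 47.7 years

47.7 years


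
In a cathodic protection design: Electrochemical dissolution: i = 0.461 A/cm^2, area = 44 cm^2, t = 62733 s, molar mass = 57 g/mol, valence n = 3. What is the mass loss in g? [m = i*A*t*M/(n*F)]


Apply Faraday's law: m = i*A*t*M / (n*F)
Total charge passed Q = i*A*t = 0.461*44*62733 = 1272476.172 C
m = Q*M/(n*F) = 1272476.172*57/(3*96485) = 250.5783 g

250.5783 g


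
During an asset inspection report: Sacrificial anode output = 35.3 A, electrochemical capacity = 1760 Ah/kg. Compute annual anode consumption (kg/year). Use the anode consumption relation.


Annual consumption = current * hours per year / capacity
Rate = 35.3 * 8760 / 1760 = 175.7 kg/year

175.7 kg/year


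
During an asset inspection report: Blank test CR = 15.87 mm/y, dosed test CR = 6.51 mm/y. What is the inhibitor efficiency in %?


Apply the inhibitor-efficiency definition: IE = (CR_blank − CR_inh)/CR_blank × 100
IE = (15.87 − 6.51) / 15.87 × 100
IE = 9.36 / 15.87 × 100 = 59.0 %

59.0 %


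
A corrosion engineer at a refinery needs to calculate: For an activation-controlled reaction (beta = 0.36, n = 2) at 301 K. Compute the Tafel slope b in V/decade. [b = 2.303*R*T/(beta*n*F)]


Apply the Tafel slope relation: b = 2.303*R*T/(beta*n*F)
Numerator: 2.303 * 8.314 * 301 = 5763.29
Denominator: 0.36 * 2 * 96485 = 69469.2
b = 5763.29 / 69469.2 = 0.083 V/decade

0.083 V/decade


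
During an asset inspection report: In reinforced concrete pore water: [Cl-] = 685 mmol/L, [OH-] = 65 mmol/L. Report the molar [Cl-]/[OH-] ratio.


Threshold parameter = [Cl-] / [OH-] (molar basis; both in mmol/L, so units cancel)
Ratio = 685 / 65 = 10.54

10.54


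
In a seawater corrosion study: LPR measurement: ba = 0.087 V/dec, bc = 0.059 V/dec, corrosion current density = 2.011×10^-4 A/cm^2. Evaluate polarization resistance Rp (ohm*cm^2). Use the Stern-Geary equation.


Apply the Stern-Geary equation: Rp = ba*bc / (2.303*icorr*(ba+bc))
ba*bc = 0.087*0.059 = 0.005133
ba+bc = 0.146; 2.303*icorr*(ba+bc) = 2.303*2.011×10^-4*0.146 = 6.7617462×10^-5
Rp = 0.005133 / 6.7617462×10^-5 = 75.91 ohm*cm^2

75.91 ohm*cm^2


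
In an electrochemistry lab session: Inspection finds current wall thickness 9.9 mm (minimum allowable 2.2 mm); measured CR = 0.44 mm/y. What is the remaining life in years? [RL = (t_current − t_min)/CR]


Apply the remaining-life relation: RL = (t_current − t_min) / CR
RL = (9.9 − 2.2) / 0.44 = 7.7 / 0.44 = 17.5 years

17.5 years


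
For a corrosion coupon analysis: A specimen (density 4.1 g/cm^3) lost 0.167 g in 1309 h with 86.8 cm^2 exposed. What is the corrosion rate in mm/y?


Apply the mm/y weight-loss relation: CR = 87600 * W / (D * A * T)
Numerator: 87600 * 0.167 = 14629.2
Denominator: 4.1 * 86.8 * 1309 = 465846.92
CR = 14629.2 / 465846.92 = 0.0314 mm/y

0.0314 mm/y


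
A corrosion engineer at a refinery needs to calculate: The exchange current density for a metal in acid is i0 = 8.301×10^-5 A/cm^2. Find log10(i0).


i0 = 8.301×10^-5 A/cm^2
log10(i0) = -4.081

-4.081


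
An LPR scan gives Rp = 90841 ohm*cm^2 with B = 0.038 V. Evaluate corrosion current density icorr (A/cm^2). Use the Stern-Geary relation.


Apply the Stern-Geary relation: icorr = B / Rp
icorr = 0.038 / 90841 = 4.183×10^-7 A/cm^2

4.183×10^-7 A/cm^2


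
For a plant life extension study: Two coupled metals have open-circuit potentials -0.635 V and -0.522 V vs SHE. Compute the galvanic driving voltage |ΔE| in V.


Driving voltage is the absolute potential difference.
|ΔE| = |-0.635 − (-0.522)| = 0.113 V

0.113 V


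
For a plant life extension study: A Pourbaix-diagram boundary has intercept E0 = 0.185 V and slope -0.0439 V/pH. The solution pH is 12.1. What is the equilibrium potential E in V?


Apply the Pourbaix line equation: E = E0 + slope*pH
E = 0.185 + (-0.0439)*12.1 = 0.185 + (-0.53119) = -0.34619 V
Rounded to 4 decimal places: E = -0.3462 V

-0.3462 V


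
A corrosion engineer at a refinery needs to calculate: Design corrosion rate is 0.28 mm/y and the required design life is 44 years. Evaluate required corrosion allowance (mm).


Corrosion allowance = CR × design life
CA = 0.28 * 44 = 12.32 mm

12.32 mm


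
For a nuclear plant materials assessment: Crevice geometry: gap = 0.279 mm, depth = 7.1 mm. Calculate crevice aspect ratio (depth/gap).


Aspect ratio = depth / gap
Ratio = 7.1 / 0.279 = 25.4

25.4


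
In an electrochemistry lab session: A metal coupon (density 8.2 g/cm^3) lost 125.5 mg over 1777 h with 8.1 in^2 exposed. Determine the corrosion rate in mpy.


Apply the mpy weight-loss relation: CR = 534 * W / (D * A * T)
Numerator: 534 * 125.5 = 67017.0
Denominator: 8.2 * 8.1 * 1777 = 118028.34
CR = 67017.0 / 118028.34 = 0.5678 mpy

0.5678 mpy


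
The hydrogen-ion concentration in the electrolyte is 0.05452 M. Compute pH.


pH = −log10[H+]
pH = −log10(0.05452) = 1.26

1.26


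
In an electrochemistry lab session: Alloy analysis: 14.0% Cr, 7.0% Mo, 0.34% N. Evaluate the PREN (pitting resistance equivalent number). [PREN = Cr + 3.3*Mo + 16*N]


Apply the PREN formula: PREN = Cr + 3.3*Mo + 16*N
PREN = 14.0 + 3.3*7.0 + 16*0.34
PREN = 14.0 + 23.1 + 5.44 = 42.54

42.54


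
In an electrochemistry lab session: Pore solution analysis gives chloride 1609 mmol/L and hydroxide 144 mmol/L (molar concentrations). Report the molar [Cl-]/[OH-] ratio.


Threshold parameter = [Cl-] / [OH-] (molar basis; both in mmol/L, so units cancel)
Ratio = 1609 / 144 = 11.17

11.17


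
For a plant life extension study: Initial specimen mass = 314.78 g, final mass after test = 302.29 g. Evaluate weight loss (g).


Weight loss = initial − final
WL = 314.78 − 302.29 = 12.49 g

12.49 g


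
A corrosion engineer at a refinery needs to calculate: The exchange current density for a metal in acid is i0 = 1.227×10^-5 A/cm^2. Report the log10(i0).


i0 = 1.227×10^-5 A/cm^2
log10(i0) = -4.911

-4.911


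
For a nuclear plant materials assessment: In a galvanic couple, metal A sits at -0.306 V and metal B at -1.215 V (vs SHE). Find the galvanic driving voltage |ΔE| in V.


Driving voltage is the absolute potential difference.
|ΔE| = |-0.306 − (-1.215)| = 0.909 V

0.909 V


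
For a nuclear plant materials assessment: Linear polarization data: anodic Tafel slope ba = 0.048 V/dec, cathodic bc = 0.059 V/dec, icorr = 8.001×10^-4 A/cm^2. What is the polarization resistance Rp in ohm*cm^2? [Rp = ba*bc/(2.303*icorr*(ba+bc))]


Apply the Stern-Geary equation: Rp = ba*bc / (2.303*icorr*(ba+bc))
ba*bc = 0.048*0.059 = 0.002832
ba+bc = 0.107; 2.303*icorr*(ba+bc) = 2.303*8.001×10^-4*0.107 = 1.9716144×10^-4
Rp = 0.002832 / 1.9716144×10^-4 = 14.4 ohm*cm^2

14.4 ohm*cm^2


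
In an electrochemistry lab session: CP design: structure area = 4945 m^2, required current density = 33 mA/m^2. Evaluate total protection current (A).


I = area * current density, then convert mA → A (÷1000)
I = 4945 * 33 / 1000 = 163.19 A

163.19 A


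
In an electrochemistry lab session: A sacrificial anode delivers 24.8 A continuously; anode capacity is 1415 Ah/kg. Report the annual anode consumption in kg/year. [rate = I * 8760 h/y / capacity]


Annual consumption = current * hours per year / capacity
Rate = 24.8 * 8760 / 1415 = 153.5 kg/year

153.5 kg/year


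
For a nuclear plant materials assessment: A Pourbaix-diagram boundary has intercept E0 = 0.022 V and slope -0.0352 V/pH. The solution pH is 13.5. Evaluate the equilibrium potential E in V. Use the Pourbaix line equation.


Apply the Pourbaix line equation: E = E0 + slope*pH
E = 0.022 + (-0.0352)*13.5 = 0.022 + (-0.4752) = -0.4532 V
Rounded to 4 decimal places: E = -0.4532 V

-0.4532 V


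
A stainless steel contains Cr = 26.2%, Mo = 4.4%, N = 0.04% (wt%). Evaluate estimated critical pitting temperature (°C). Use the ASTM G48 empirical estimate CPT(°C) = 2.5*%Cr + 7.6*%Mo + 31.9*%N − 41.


Apply the ASTM G48 empirical CPT estimate: CPT(°C) = 2.5*%Cr + 7.6*%Mo + 31.9*%N − 41
2.5*26.2 = 65.5; 7.6*4.4 = 33.44; 31.9*0.04 = 1.276
CPT = 65.5 + 33.44 + 1.276 − 41 = 59.216 °C
Rounded to 0.1 °C: CPT ≈ 59.2 °C

59.2 °C


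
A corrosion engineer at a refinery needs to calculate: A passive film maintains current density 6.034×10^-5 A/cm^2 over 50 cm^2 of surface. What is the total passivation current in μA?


I = i_pass * A, then convert A → μA (×10^6)
I = 6.034×10^-5 * 50 * 10^6 = 3017.0 μA

3017.0 μA


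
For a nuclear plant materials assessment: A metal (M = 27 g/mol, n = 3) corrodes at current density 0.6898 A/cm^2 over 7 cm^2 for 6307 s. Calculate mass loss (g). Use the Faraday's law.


Apply Faraday's law: m = i*A*t*M / (n*F)
Total charge passed Q = i*A*t = 0.6898*7*6307 = 30453.9802 C
m = Q*M/(n*F) = 30453.9802*27/(3*96485) = 2.84071 g

2.84071 g


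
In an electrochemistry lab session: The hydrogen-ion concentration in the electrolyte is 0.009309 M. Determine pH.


pH = −log10[H+]
pH = −log10(0.009309) = 2.03

2.03


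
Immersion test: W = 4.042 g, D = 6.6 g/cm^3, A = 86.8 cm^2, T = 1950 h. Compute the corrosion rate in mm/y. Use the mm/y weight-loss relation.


Apply the mm/y weight-loss relation: CR = 87600 * W / (D * A * T)
Numerator: 87600 * 4.042 = 354079.2
Denominator: 6.6 * 86.8 * 1950 = 1117116.0
CR = 354079.2 / 1117116.0 = 0.31696 mm/y

0.31696 mm/y


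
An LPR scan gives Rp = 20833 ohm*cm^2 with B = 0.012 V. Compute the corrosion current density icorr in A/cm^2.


Apply the Stern-Geary relation: icorr = B / Rp
icorr = 0.012 / 20833 = 5.76×10^-7 A/cm^2

5.76×10^-7 A/cm^2


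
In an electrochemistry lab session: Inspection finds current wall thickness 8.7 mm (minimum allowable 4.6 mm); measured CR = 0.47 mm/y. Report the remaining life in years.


Apply the remaining-life relation: RL = (t_current − t_min) / CR
RL = (8.7 − 4.6) / 0.47 = 4.1 / 0.47 = 8.7 years

8.7 years


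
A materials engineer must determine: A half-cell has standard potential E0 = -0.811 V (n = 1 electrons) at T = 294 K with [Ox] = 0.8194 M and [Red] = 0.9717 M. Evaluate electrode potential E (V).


Apply the Nernst equation: E = E0 + (RT/nF)*ln([Ox]/[Red])
Step 1: RT/nF = 8.314*294/(1*96485) = 0.02533364 V
Step 2: [Ox]/[Red] = 0.8194/0.9717 = 0.843264
Step 3: ln(0.843264) = -0.170475
Step 4: correction = 0.02533364 * -0.170475 = -0.0043 V
E = -0.811 + -0.0043 = -0.8153 V

-0.8153 V


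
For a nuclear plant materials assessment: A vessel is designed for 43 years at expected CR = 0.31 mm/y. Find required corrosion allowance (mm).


Corrosion allowance = CR × design life
CA = 0.31 * 43 = 13.33 mm

13.33 mm


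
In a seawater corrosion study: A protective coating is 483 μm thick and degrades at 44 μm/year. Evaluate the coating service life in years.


Service life = thickness / degradation rate
Life = 483 / 44 = 11.0 years

11.0 years


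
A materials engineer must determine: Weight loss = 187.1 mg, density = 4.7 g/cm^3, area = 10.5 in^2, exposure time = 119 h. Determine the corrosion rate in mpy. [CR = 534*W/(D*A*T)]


Apply the mpy weight-loss relation: CR = 534 * W / (D * A * T)
Numerator: 534 * 187.1 = 99911.4
Denominator: 4.7 * 10.5 * 119 = 5872.65
CR = 99911.4 / 5872.65 = 17.013 mpy

17.013 mpy


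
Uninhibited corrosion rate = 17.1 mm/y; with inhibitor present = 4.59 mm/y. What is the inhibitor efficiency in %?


Apply the inhibitor-efficiency definition: IE = (CR_blank − CR_inh)/CR_blank × 100
IE = (17.1 − 4.59) / 17.1 × 100
IE = 12.51 / 17.1 × 100 = 73.2 %

73.2 %


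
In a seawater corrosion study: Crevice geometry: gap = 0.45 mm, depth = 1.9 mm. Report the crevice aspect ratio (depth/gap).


Aspect ratio = depth / gap
Ratio = 1.9 / 0.45 = 4.2

4.2


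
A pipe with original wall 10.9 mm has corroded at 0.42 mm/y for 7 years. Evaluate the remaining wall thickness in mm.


Remaining wall = original − CR × time
t = 10.9 − 0.42*7 = 10.9 − 2.94 = 7.96 mm

7.96 mm


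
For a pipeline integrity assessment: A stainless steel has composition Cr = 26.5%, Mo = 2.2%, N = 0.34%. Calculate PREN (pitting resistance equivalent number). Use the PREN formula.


Apply the PREN formula: PREN = Cr + 3.3*Mo + 16*N
PREN = 26.5 + 3.3*2.2 + 16*0.34
PREN = 26.5 + 7.26 + 5.44 = 39.2

39.2


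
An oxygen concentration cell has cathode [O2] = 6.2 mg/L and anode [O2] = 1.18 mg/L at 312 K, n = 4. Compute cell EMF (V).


Apply the Nernst concentration-cell relation: E = (RT/nF)*ln(C_cathode/C_anode)
RT/nF = 8.314*312/(4*96485) = 0.00672117 V
ln(6.2/1.18) = 1.65903
E = 0.00672117 * 1.65903 = 0.01115 V

0.01115 V


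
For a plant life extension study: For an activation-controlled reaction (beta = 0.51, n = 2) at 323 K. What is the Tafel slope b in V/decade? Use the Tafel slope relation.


Apply the Tafel slope relation: b = 2.303*R*T/(beta*n*F)
Numerator: 2.303 * 8.314 * 323 = 6184.53
Denominator: 0.51 * 2 * 96485 = 98414.7
b = 6184.53 / 98414.7 = 0.0628 V/decade

0.0628 V/decade


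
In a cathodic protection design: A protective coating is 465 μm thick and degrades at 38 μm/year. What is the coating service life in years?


Service life = thickness / degradation rate
Life = 465 / 38 = 12.2 years

12.2 years


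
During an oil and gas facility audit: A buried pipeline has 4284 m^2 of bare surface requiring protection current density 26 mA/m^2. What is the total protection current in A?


I = area * current density, then convert mA → A (÷1000)
I = 4284 * 26 / 1000 = 111.38 A

111.38 A


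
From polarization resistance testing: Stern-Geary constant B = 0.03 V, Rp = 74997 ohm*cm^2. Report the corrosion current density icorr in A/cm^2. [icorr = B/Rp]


Apply the Stern-Geary relation: icorr = B / Rp
icorr = 0.03 / 74997 = 4.0×10^-7 A/cm^2

4.0×10^-7 A/cm^2


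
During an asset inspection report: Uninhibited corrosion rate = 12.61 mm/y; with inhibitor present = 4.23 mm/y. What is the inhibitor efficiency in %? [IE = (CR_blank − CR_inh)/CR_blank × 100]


Apply the inhibitor-efficiency definition: IE = (CR_blank − CR_inh)/CR_blank × 100
IE = (12.61 − 4.23) / 12.61 × 100
IE = 8.38 / 12.61 × 100 = 66.5 %

66.5 %


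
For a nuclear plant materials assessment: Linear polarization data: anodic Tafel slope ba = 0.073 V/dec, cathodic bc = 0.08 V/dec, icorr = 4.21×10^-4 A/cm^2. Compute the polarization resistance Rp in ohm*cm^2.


Apply the Stern-Geary equation: Rp = ba*bc / (2.303*icorr*(ba+bc))
ba*bc = 0.073*0.08 = 0.00584
ba+bc = 0.153; 2.303*icorr*(ba+bc) = 2.303*4.21×10^-4*0.153 = 1.4834314×10^-4
Rp = 0.00584 / 1.4834314×10^-4 = 39.37 ohm*cm^2

39.37 ohm*cm^2


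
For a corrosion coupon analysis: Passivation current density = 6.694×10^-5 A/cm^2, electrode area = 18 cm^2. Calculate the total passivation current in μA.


I = i_pass * A, then convert A → μA (×10^6)
I = 6.694×10^-5 * 18 * 10^6 = 1204.92 μA

1204.92 μA


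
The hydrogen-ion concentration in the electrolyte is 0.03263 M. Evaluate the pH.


pH = −log10[H+]
pH = −log10(0.03263) = 1.49

1.49


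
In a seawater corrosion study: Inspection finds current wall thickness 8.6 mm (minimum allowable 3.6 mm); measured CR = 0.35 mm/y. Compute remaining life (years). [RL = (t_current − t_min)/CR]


Apply the remaining-life relation: RL = (t_current − t_min) / CR
RL = (8.6 − 3.6) / 0.35 = 5.0 / 0.35 = 14.3 years

14.3 years


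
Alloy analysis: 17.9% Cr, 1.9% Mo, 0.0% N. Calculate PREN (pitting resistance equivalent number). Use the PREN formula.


Apply the PREN formula: PREN = Cr + 3.3*Mo + 16*N
PREN = 17.9 + 3.3*1.9 + 16*0.0
PREN = 17.9 + 6.27 + 0.0 = 24.17

24.17


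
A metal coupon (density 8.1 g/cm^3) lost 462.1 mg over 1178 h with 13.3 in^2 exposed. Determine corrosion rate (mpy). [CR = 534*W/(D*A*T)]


Apply the mpy weight-loss relation: CR = 534 * W / (D * A * T)
Numerator: 534 * 462.1 = 246761.4
Denominator: 8.1 * 13.3 * 1178 = 126905.94
CR = 246761.4 / 126905.94 = 1.944 mpy

1.944 mpy


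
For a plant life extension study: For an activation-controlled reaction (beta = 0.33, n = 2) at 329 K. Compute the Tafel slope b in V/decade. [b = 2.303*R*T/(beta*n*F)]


Apply the Tafel slope relation: b = 2.303*R*T/(beta*n*F)
Numerator: 2.303 * 8.314 * 329 = 6299.41
Denominator: 0.33 * 2 * 96485 = 63680.1
b = 6299.41 / 63680.1 = 0.0989 V/decade

0.0989 V/decade


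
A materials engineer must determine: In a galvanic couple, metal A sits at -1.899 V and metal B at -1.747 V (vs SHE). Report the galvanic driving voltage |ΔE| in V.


Driving voltage is the absolute potential difference.
|ΔE| = |-1.899 − (-1.747)| = 0.152 V

0.152 V


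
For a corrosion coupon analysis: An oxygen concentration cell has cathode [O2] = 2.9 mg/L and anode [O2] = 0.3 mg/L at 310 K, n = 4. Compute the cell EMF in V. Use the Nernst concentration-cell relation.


Apply the Nernst concentration-cell relation: E = (RT/nF)*ln(C_cathode/C_anode)
RT/nF = 8.314*310/(4*96485) = 0.00667808 V
ln(2.9/0.3) = 2.26868
E = 0.00667808 * 2.26868 = 0.01515 V

0.01515 V


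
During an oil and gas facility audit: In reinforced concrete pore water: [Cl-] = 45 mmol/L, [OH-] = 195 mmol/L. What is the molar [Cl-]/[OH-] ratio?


Threshold parameter = [Cl-] / [OH-] (molar basis; both in mmol/L, so units cancel)
Ratio = 45 / 195 = 0.23

0.23


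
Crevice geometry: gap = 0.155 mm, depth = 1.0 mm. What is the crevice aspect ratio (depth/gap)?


Aspect ratio = depth / gap
Ratio = 1.0 / 0.155 = 6.5

6.5


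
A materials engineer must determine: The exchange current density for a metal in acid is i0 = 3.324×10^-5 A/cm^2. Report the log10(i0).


i0 = 3.324×10^-5 A/cm^2
log10(i0) = -4.478

-4.478


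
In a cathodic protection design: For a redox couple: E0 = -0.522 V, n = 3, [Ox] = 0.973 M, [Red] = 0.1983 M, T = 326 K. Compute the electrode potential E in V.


Apply the Nernst equation: E = E0 + (RT/nF)*ln([Ox]/[Red])
Step 1: RT/nF = 8.314*326/(3*96485) = 0.00936368 V
Step 2: [Ox]/[Red] = 0.973/0.1983 = 4.906707
Step 3: ln(4.906707) = 1.590603
Step 4: correction = 0.00936368 * 1.590603 = 0.0149 V
E = -0.522 + 0.0149 = -0.5071 V

-0.5071 V


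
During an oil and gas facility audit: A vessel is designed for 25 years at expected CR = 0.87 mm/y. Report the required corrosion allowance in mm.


Corrosion allowance = CR × design life
CA = 0.87 * 25 = 21.75 mm

21.75 mm


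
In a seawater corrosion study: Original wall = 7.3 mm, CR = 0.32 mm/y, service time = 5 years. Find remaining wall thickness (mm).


Remaining wall = original − CR × time
t = 7.3 − 0.32*5 = 7.3 − 1.6 = 5.7 mm

5.7 mm


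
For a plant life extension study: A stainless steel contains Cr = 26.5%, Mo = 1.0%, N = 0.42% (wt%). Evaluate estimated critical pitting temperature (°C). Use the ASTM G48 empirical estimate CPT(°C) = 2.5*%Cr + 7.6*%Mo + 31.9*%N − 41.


Apply the ASTM G48 empirical CPT estimate: CPT(°C) = 2.5*%Cr + 7.6*%Mo + 31.9*%N − 41
2.5*26.5 = 66.25; 7.6*1.0 = 7.6; 31.9*0.42 = 13.398
CPT = 66.25 + 7.6 + 13.398 − 41 = 46.248 °C
Rounded to 0.1 °C: CPT ≈ 46.2 °C

46.2 °C


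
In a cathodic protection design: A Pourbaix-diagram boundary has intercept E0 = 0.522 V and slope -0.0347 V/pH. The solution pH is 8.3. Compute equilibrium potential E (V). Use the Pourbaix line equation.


Apply the Pourbaix line equation: E = E0 + slope*pH
E = 0.522 + (-0.0347)*8.3 = 0.522 + (-0.28801) = 0.23399 V
Rounded to 4 decimal places: E = 0.2340 V

0.2340 V


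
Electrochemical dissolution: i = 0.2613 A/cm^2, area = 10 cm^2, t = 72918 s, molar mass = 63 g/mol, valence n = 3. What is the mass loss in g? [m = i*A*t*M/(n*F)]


Apply Faraday's law: m = i*A*t*M / (n*F)
Total charge passed Q = i*A*t = 0.2613*10*72918 = 190534.734 C
m = Q*M/(n*F) = 190534.734*63/(3*96485) = 41.46996 g

41.46996 g


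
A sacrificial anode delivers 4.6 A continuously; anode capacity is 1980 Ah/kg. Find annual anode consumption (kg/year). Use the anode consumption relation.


Annual consumption = current * hours per year / capacity
Rate = 4.6 * 8760 / 1980 = 20.4 kg/year

20.4 kg/year


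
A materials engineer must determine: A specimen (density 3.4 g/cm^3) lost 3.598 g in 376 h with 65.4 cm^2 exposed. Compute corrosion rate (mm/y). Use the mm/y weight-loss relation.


Apply the mm/y weight-loss relation: CR = 87600 * W / (D * A * T)
Numerator: 87600 * 3.598 = 315184.8
Denominator: 3.4 * 65.4 * 376 = 83607.36
CR = 315184.8 / 83607.36 = 3.7698 mm/y

3.7698 mm/y


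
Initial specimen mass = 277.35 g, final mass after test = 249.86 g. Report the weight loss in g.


Weight loss = initial − final
WL = 277.35 − 249.86 = 27.49 g

27.49 g


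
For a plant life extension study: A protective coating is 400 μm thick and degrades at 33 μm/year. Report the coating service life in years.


Service life = thickness / degradation rate
Life = 400 / 33 = 12.1 years

12.1 years


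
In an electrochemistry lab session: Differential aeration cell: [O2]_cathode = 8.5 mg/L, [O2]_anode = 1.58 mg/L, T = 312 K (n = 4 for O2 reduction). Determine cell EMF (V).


Apply the Nernst concentration-cell relation: E = (RT/nF)*ln(C_cathode/C_anode)
RT/nF = 8.314*312/(4*96485) = 0.00672117 V
ln(8.5/1.58) = 1.68264
E = 0.00672117 * 1.68264 = 0.01131 V

0.01131 V


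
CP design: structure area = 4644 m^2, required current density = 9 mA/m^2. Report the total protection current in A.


I = area * current density, then convert mA → A (÷1000)
I = 4644 * 9 / 1000 = 41.8 A

41.8 A


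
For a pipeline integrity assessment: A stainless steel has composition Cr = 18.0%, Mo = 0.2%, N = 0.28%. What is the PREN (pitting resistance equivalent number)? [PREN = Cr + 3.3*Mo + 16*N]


Apply the PREN formula: PREN = Cr + 3.3*Mo + 16*N
PREN = 18.0 + 3.3*0.2 + 16*0.28
PREN = 18.0 + 0.66 + 4.48 = 23.14

23.14


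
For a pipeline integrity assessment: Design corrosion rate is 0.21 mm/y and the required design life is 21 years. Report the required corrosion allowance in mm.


Corrosion allowance = CR × design life
CA = 0.21 * 21 = 4.41 mm

4.41 mm


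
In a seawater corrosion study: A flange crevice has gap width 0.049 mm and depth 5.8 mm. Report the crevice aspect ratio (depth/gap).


Aspect ratio = depth / gap
Ratio = 5.8 / 0.049 = 118.4

118.4


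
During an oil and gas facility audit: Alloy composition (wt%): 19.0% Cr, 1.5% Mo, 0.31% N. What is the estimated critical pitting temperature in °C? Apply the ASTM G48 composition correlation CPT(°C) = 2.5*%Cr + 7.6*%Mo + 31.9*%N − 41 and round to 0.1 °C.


Apply the ASTM G48 empirical CPT estimate: CPT(°C) = 2.5*%Cr + 7.6*%Mo + 31.9*%N − 41
2.5*19.0 = 47.5; 7.6*1.5 = 11.4; 31.9*0.31 = 9.889
CPT = 47.5 + 11.4 + 9.889 − 41 = 27.789 °C
Rounded to 0.1 °C: CPT ≈ 27.8 °C

27.8 °C


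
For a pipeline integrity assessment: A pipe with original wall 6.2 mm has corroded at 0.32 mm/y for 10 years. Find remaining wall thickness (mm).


Remaining wall = original − CR × time
t = 6.2 − 0.32*10 = 6.2 − 3.2 = 3.0 mm

3.0 mm


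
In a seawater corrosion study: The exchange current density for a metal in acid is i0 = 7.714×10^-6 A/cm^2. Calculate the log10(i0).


i0 = 7.714×10^-6 A/cm^2
log10(i0) = -5.113

-5.113


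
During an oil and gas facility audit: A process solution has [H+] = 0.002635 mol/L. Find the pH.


pH = −log10[H+]
pH = −log10(0.002635) = 2.58

2.58


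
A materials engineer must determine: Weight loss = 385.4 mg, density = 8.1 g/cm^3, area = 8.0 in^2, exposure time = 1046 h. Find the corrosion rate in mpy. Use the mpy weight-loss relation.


Apply the mpy weight-loss relation: CR = 534 * W / (D * A * T)
Numerator: 534 * 385.4 = 205803.6
Denominator: 8.1 * 8.0 * 1046 = 67780.8
CR = 205803.6 / 67780.8 = 3.036 mpy

3.036 mpy


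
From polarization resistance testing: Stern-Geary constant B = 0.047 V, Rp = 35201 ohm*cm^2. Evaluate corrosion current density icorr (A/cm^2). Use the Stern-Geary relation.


Apply the Stern-Geary relation: icorr = B / Rp
icorr = 0.047 / 35201 = 1.335×10^-6 A/cm^2

1.335×10^-6 A/cm^2


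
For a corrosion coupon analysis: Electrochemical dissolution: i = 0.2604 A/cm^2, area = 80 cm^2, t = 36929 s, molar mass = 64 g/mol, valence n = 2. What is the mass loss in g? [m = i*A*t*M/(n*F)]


Apply Faraday's law: m = i*A*t*M / (n*F)
Total charge passed Q = i*A*t = 0.2604*80*36929 = 769304.928 C
m = Q*M/(n*F) = 769304.928*64/(2*96485) = 255.146 g

255.146 g


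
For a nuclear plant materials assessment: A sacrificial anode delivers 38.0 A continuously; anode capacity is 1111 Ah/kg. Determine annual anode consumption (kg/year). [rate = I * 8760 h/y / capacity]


Annual consumption = current * hours per year / capacity
Rate = 38.0 * 8760 / 1111 = 299.6 kg/year

299.6 kg/year


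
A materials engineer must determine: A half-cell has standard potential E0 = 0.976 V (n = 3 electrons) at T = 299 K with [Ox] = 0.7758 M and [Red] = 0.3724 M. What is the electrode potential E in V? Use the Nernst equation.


Apply the Nernst equation: E = E0 + (RT/nF)*ln([Ox]/[Red])
Step 1: RT/nF = 8.314*299/(3*96485) = 0.00858816 V
Step 2: [Ox]/[Red] = 0.7758/0.3724 = 2.083244
Step 3: ln(2.083244) = 0.733926
Step 4: correction = 0.00858816 * 0.733926 = 0.006 V
E = 0.976 + 0.006 = 0.982 V

0.982 V


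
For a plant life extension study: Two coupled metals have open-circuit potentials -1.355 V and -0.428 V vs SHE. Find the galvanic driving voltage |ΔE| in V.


Driving voltage is the absolute potential difference.
|ΔE| = |-1.355 − (-0.428)| = 0.927 V

0.927 V


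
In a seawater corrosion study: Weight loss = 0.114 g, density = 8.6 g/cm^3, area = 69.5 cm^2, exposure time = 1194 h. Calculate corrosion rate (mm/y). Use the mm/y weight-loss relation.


Apply the mm/y weight-loss relation: CR = 87600 * W / (D * A * T)
Numerator: 87600 * 0.114 = 9986.4
Denominator: 8.6 * 69.5 * 1194 = 713653.8
CR = 9986.4 / 713653.8 = 0.013993 mm/y

0.013993 mm/y


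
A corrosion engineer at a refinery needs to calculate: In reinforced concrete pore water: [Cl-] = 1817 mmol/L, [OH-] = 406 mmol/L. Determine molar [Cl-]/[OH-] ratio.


Threshold parameter = [Cl-] / [OH-] (molar basis; both in mmol/L, so units cancel)
Ratio = 1817 / 406 = 4.48

4.48


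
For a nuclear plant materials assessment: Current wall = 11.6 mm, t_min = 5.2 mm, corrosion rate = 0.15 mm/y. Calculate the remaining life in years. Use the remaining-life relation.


Apply the remaining-life relation: RL = (t_current − t_min) / CR
RL = (11.6 − 5.2) / 0.15 = 6.4 / 0.15 = 42.7 years

42.7 years


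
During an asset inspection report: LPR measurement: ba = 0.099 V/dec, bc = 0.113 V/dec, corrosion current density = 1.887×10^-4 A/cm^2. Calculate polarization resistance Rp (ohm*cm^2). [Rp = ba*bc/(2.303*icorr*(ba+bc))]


Apply the Stern-Geary equation: Rp = ba*bc / (2.303*icorr*(ba+bc))
ba*bc = 0.099*0.113 = 0.011187
ba+bc = 0.212; 2.303*icorr*(ba+bc) = 2.303*1.887×10^-4*0.212 = 9.2130133×10^-5
Rp = 0.011187 / 9.2130133×10^-5 = 121.4 ohm*cm^2

121.4 ohm*cm^2


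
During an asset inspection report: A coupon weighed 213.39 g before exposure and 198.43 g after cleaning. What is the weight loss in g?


Weight loss = initial − final
WL = 213.39 − 198.43 = 14.96 g

14.96 g


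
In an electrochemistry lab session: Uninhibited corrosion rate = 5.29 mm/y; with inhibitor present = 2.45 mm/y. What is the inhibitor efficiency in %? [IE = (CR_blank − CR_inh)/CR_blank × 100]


Apply the inhibitor-efficiency definition: IE = (CR_blank − CR_inh)/CR_blank × 100
IE = (5.29 − 2.45) / 5.29 × 100
IE = 2.84 / 5.29 × 100 = 53.7 %

53.7 %


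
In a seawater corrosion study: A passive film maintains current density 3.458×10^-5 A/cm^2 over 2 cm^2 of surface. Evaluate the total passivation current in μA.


I = i_pass * A, then convert A → μA (×10^6)
I = 3.458×10^-5 * 2 * 10^6 = 69.16 μA

69.16 μA


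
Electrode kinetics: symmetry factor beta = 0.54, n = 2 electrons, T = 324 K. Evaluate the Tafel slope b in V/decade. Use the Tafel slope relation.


Apply the Tafel slope relation: b = 2.303*R*T/(beta*n*F)
Numerator: 2.303 * 8.314 * 324 = 6203.67
Denominator: 0.54 * 2 * 96485 = 104203.8
b = 6203.67 / 104203.8 = 0.06 V/decade

0.06 V/decade


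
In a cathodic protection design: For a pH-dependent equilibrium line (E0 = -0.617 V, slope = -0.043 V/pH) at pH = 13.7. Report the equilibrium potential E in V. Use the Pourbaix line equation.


Apply the Pourbaix line equation: E = E0 + slope*pH
E = -0.617 + (-0.043)*13.7 = -0.617 + (-0.5891) = -1.2061 V
Rounded to 4 decimal places: E = -1.2061 V

-1.2061 V


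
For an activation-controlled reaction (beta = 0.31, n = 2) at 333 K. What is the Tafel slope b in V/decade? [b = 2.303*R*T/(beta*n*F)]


Apply the Tafel slope relation: b = 2.303*R*T/(beta*n*F)
Numerator: 2.303 * 8.314 * 333 = 6376.0
Denominator: 0.31 * 2 * 96485 = 59820.7
b = 6376.0 / 59820.7 = 0.1066 V/decade

0.1066 V/decade


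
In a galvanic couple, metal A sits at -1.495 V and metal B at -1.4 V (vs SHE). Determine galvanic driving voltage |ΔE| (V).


Driving voltage is the absolute potential difference.
|ΔE| = |-1.495 − (-1.4)| = 0.095 V

0.095 V


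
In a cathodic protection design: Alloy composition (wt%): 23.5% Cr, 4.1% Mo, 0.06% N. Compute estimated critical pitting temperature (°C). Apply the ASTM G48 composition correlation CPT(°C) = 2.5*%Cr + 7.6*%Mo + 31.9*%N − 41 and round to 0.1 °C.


Apply the ASTM G48 empirical CPT estimate: CPT(°C) = 2.5*%Cr + 7.6*%Mo + 31.9*%N − 41
2.5*23.5 = 58.75; 7.6*4.1 = 31.16; 31.9*0.06 = 1.914
CPT = 58.75 + 31.16 + 1.914 − 41 = 50.824 °C
Rounded to 0.1 °C: CPT ≈ 50.8 °C

50.8 °C


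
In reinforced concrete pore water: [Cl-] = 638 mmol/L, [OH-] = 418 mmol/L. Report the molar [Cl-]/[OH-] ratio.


Threshold parameter = [Cl-] / [OH-] (molar basis; both in mmol/L, so units cancel)
Ratio = 638 / 418 = 1.53

1.53


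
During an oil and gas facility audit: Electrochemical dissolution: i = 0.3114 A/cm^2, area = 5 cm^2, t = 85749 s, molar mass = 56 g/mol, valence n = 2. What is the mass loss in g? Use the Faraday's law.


Apply Faraday's law: m = i*A*t*M / (n*F)
Total charge passed Q = i*A*t = 0.3114*5*85749 = 133511.193 C
m = Q*M/(n*F) = 133511.193*56/(2*96485) = 38.74502 g

38.74502 g


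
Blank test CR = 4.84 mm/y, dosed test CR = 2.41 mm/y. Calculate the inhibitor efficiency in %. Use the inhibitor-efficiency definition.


Apply the inhibitor-efficiency definition: IE = (CR_blank − CR_inh)/CR_blank × 100
IE = (4.84 − 2.41) / 4.84 × 100
IE = 2.43 / 4.84 × 100 = 50.2 %

50.2 %


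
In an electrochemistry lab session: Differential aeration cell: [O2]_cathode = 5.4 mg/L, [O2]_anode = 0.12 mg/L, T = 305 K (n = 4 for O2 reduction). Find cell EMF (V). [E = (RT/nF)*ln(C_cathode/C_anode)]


Apply the Nernst concentration-cell relation: E = (RT/nF)*ln(C_cathode/C_anode)
RT/nF = 8.314*305/(4*96485) = 0.00657037 V
ln(5.4/0.12) = 3.80666
E = 0.00657037 * 3.80666 = 0.02501 V

0.02501 V


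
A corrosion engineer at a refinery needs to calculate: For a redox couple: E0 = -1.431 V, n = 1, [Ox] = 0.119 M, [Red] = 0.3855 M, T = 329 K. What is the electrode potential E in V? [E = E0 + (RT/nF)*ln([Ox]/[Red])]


Apply the Nernst equation: E = E0 + (RT/nF)*ln([Ox]/[Red])
Step 1: RT/nF = 8.314*329/(1*96485) = 0.02834955 V
Step 2: [Ox]/[Red] = 0.119/0.3855 = 0.30869
Step 3: ln(0.30869) = -1.175418
Step 4: correction = 0.02834955 * -1.175418 = -0.0333 V
E = -1.431 + -0.0333 = -1.4643 V

-1.4643 V


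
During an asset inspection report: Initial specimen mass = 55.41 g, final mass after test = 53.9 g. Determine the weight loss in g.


Weight loss = initial − final
WL = 55.41 − 53.9 = 1.51 g

1.51 g


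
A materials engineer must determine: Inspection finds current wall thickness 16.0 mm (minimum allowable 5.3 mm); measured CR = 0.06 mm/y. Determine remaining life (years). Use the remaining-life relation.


Apply the remaining-life relation: RL = (t_current − t_min) / CR
RL = (16.0 − 5.3) / 0.06 = 10.7 / 0.06 = 178.3 years

178.3 years
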